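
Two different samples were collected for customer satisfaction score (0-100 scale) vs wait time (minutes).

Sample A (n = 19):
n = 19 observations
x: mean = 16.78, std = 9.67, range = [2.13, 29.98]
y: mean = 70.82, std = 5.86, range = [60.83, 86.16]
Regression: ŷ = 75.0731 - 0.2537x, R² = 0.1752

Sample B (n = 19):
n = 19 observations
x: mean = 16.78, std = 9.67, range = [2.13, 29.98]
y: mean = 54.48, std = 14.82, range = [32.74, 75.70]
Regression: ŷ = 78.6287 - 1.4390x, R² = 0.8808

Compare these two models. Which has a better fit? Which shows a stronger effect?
Model B has the better fit (R² = 0.8808 vs 0.1752). Model B shows the stronger effect (|β₁| = 1.4390 vs 0.2537).

Model Comparison:

Which explains more variance? (R²)
- Model A: R² = 0.1752 → 17.52% of variance in satisfaction score explained
- Model B: R² = 0.8808 → 88.08% of variance in satisfaction score explained
- 0.8808 > 0.1752 → Model B has the better fit

Effect size (slope magnitude):
- Model A: β₁ = -0.2537 → predicted satisfaction score falls 0.2537 points per additional minute of wait time
- Model B: β₁ = -1.4390 → predicted satisfaction score falls 1.4390 points per additional minute of wait time
- |-0.2537| < |-1.4390| → Model B shows the stronger marginal effect

Notes:
- The two samples could reflect different populations, time periods, or measurement quality.
- R² measures how tightly points cluster around the line; β₁ measures how steep the line is — they answer different questions.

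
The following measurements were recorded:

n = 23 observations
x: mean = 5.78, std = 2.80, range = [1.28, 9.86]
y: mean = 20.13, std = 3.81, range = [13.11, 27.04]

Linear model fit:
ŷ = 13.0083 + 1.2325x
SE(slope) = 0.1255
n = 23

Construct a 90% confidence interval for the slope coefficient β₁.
The 90% CI for β₁ is (1.0166, 1.4484)

Confidence interval for the slope:

The 90% CI for β₁ is: β̂₁ ± t*(α/2, n-2) × SE(β̂₁)

Step 1: Find critical t-value
- Confidence level = 0.9
- Degrees of freedom = n - 2 = 23 - 2 = 21
- t*(α/2, 21) = 1.7207

Step 2: Calculate margin of error
Margin = 1.7207 × 0.1255 = 0.2159

Step 3: Construct interval
CI = 1.2325 ± 0.2159
CI = (1.0166, 1.4484)

Interpretation: We are 90% confident that the true slope β₁ lies between 1.0166 and 1.4484.
Both endpoints are positive, so the data support a genuinely positive slope at this confidence level.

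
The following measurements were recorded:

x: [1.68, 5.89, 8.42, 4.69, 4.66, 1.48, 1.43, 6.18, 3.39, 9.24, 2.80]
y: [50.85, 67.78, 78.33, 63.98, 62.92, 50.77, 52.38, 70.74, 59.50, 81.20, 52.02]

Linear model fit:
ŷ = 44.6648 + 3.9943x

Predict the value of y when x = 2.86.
ŷ = 56.0885

To predict y for x = 2.86, substitute into the regression equation:

ŷ = 44.6648 + 3.9943 × 2.86
ŷ = 44.6648 + 11.4237
ŷ = 56.0885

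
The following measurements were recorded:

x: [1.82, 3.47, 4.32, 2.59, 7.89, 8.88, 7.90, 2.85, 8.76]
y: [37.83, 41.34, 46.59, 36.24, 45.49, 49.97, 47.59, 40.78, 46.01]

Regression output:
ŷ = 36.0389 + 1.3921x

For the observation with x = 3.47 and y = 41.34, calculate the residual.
Residual = 0.4705

The residual is the difference between the actual value and the predicted value:

Residual = y - ŷ

Step 1: Calculate predicted value
ŷ = 36.0389 + 1.3921 × 3.47
ŷ = 40.8695

Step 2: Calculate residual
Residual = 41.34 - 40.8695
Residual = 0.4705

Interpretation: the model underestimates the actual value by 0.4705 at this point (positive residual → observation lies above the fitted line).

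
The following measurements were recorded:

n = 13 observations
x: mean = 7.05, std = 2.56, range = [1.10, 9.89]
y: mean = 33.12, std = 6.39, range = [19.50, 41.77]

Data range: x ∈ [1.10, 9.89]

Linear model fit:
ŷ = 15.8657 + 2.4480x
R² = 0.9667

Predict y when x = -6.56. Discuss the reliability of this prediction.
ŷ = -0.1932, but this is extrapolation (below the data range [1.10, 9.89]) and may be unreliable.

Prediction calculation:
ŷ = 15.8657 + 2.4480 × (-6.56)
ŷ = -0.1932

Reliability:
- Data range: x ∈ [1.10, 9.89]
- Prediction point: x = -6.56 is 7.66 units below the observed range → this is EXTRAPOLATION, not interpolation

Why that matters here:
- The standard error of prediction grows with (x − x̄)², and x = -6.56 is far from x̄ = 7.05
- R² describes fit only over the sampled x values; it says nothing about behaviour beyond them

The R² = 0.9667 only validates the fit within [1.10, 9.89]; treat ŷ = -0.1932 with caution.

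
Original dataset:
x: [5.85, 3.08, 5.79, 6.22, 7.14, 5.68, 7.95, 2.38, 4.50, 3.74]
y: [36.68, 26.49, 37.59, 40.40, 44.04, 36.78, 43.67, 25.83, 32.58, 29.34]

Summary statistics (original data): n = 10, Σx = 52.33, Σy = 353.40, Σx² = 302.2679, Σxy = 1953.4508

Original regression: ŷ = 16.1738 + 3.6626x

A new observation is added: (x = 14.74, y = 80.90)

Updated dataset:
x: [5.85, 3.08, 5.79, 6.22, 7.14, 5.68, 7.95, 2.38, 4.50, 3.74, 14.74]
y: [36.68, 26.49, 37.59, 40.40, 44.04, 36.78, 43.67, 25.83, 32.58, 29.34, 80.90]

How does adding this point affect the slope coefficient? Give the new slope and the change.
Adding the point moves β₁ from 3.6626 to 4.5019, i.e. it increases by 0.8393 (+22.9%).

x = 14.74 lies well outside the original x-range [2.38, 7.95] (x̄ ≈ 5.23), so this observation has high leverage and can move the slope substantially.

Step 1: Update the sums with the new point (n goes from 10 to 11)
Σx  = 52.33 + 14.74 = 67.07
Σy  = 353.40 + 80.90 = 434.30
Σx² = 302.2679 + 14.74² = 302.2679 + 217.2676 = 519.5355
Σxy = 1953.4508 + 14.74×80.90 = 1953.4508 + 1192.4660 = 3145.9168

Step 2: Recompute the slope with b₁ = (nΣxy − ΣxΣy) / (nΣx² − (Σx)²)
Numerator   = 11×3145.9168 − 67.07×434.30 = 34605.0848 − 29128.5010 = 5476.5838
Denominator = 11×519.5355 − 67.07² = 5714.8905 − 4498.3849 = 1216.5056
b₁(new) = 5476.5838 / 1216.5056 = 4.5019

(Same formula on the original sums: (10×1953.4508 − 52.33×353.40) / (10×302.2679 − 52.33²) = 1041.0860 / 284.2501 = 3.6626, matching the given fit.)

Step 3: Change in slope
Δβ₁ = 4.5019 − 3.6626 = +0.8393
Relative change = +0.8393 / 3.6626 × 100% = +22.9%
→ the slope increases when the point is added.

Because the point sits above the extension of the original line at a high-leverage x, it tilts the fit up.
In practice: refit with and without it and report both if conclusions differ; check such a point for data-entry or measurement error.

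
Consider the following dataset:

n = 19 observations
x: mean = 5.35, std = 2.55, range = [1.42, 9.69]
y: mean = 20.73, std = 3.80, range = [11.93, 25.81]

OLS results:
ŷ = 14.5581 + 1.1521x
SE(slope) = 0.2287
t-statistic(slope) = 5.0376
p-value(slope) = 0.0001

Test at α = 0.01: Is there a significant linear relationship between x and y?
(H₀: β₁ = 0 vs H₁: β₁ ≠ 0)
Reject H₀: p-value = 0.0001 < α = 0.01. The linear relationship is significant at the 1% level.

Hypothesis test for the slope coefficient:

H₀: β₁ = 0 (no linear relationship)
H₁: β₁ ≠ 0 (linear relationship exists)

Test statistic: t = β̂₁ / SE(β̂₁) = 1.1521 / 0.2287 = 5.0376

With df = 17, the two-sided p-value for |t| = 5.0376 is 0.0001.

Decision rule: reject H₀ if p-value < α.
p-value = 0.0001 < α = 0.01 → reject H₀.

There is sufficient evidence at the 1% significance level to conclude that a linear relationship exists between x and y.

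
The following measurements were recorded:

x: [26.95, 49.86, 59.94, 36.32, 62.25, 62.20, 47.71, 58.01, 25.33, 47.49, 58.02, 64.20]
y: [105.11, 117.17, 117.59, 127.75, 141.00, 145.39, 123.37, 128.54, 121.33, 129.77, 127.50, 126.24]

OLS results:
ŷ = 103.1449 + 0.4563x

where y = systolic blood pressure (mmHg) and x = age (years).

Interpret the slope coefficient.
An increase of one year in age is associated with a 0.4563 mmHg increase in predicted blood pressure.

β₁ = 0.4563 is the change in predicted blood pressure (mmHg) per additional year of age.

Interpretation:
- Age up by 1 year → predicted blood pressure increases by 0.4563 mmHg
- This is a linear approximation: the same per-unit change is assumed across the whole observed x range

(β₀ = 103.1449 is the fitted value at x = 0 and is not part of the slope interpretation.)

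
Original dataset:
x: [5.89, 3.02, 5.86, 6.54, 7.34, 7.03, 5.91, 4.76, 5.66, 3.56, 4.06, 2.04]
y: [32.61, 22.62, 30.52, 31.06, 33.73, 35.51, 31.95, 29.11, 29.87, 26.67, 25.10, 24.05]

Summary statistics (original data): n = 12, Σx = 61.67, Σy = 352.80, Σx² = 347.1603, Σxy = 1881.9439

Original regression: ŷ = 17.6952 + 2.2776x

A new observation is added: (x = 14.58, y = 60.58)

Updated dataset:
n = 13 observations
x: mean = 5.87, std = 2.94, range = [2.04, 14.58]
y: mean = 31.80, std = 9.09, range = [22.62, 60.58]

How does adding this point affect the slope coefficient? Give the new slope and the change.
New slope β₁ = 3.0272 versus 2.2776 before: a change of +0.7496 (+32.9%).

x = 14.58 lies well outside the original x-range [2.04, 7.34] (x̄ ≈ 5.14), so this observation has high leverage and can move the slope substantially.

Step 1: Update the sums with the new point (n goes from 12 to 13)
Σx  = 61.67 + 14.58 = 76.25
Σy  = 352.80 + 60.58 = 413.38
Σx² = 347.1603 + 14.58² = 347.1603 + 212.5764 = 559.7367
Σxy = 1881.9439 + 14.58×60.58 = 1881.9439 + 883.2564 = 2765.2003

Step 2: Recompute the slope with b₁ = (nΣxy − ΣxΣy) / (nΣx² − (Σx)²)
Numerator   = 13×2765.2003 − 76.25×413.38 = 35947.6039 − 31520.2250 = 4427.3789
Denominator = 13×559.7367 − 76.25² = 7276.5771 − 5814.0625 = 1462.5146
b₁(new) = 4427.3789 / 1462.5146 = 3.0272

(Same formula on the original sums: (12×1881.9439 − 61.67×352.80) / (12×347.1603 − 61.67²) = 826.1508 / 362.7347 = 2.2776, matching the given fit.)

Step 3: Change in slope
Δβ₁ = 3.0272 − 2.2776 = +0.7496
Relative change = +0.7496 / 2.2776 × 100% = +32.9%
→ the slope increases when the point is added.

Because the point sits above the extension of the original line at a high-leverage x, it tilts the fit up.
In practice: check such a point for data-entry or measurement error.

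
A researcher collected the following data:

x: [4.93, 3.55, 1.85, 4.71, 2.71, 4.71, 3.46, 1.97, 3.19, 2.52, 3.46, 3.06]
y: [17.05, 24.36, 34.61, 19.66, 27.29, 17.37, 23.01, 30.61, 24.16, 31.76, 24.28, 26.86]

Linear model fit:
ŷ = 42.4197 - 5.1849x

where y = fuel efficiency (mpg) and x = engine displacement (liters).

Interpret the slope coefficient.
For each additional liter of engine displacement, predicted fuel efficiency decreases by approximately 5.1849 mpg.

β₁ = -5.1849 is the change in predicted fuel efficiency (mpg) per additional liter of engine displacement.

Interpretation:
- Engine displacement up by 1 liter → predicted fuel efficiency decreases by 5.1849 mpg
- The effect is assumed constant over the observed range of x (linearity)

(β₀ = 42.4197 is the fitted value at x = 0 and is not part of the slope interpretation.)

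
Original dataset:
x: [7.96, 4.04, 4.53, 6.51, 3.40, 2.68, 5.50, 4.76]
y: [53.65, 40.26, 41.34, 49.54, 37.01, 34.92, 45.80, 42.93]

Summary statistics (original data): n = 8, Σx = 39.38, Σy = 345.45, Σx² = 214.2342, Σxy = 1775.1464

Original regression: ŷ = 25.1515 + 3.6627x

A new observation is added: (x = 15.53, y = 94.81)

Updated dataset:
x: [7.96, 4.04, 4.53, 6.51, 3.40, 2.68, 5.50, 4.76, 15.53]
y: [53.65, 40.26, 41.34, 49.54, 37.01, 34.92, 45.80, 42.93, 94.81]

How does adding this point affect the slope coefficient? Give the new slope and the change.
Adding the point moves β₁ from 3.6627 to 4.6633, i.e. it increases by 1.0006 (+27.3%).

x = 15.53 lies well outside the original x-range [2.68, 7.96] (x̄ ≈ 4.92), so this observation has high leverage and can move the slope substantially.

Step 1: Update the sums with the new point (n goes from 8 to 9)
Σx  = 39.38 + 15.53 = 54.91
Σy  = 345.45 + 94.81 = 440.26
Σx² = 214.2342 + 15.53² = 214.2342 + 241.1809 = 455.4151
Σxy = 1775.1464 + 15.53×94.81 = 1775.1464 + 1472.3993 = 3247.5457

Step 2: Recompute the slope with b₁ = (nΣxy − ΣxΣy) / (nΣx² − (Σx)²)
Numerator   = 9×3247.5457 − 54.91×440.26 = 29227.9113 − 24174.6766 = 5053.2347
Denominator = 9×455.4151 − 54.91² = 4098.7359 − 3015.1081 = 1083.6278
b₁(new) = 5053.2347 / 1083.6278 = 4.6633

(Same formula on the original sums: (8×1775.1464 − 39.38×345.45) / (8×214.2342 − 39.38²) = 597.3502 / 163.0892 = 3.6627, matching the given fit.)

Step 3: Change in slope
Δβ₁ = 4.6633 − 3.6627 = +1.0006
Relative change = +1.0006 / 3.6627 × 100% = +27.3%
→ the slope increases when the point is added.

Because the point sits above the extension of the original line at a high-leverage x, it tilts the fit up.
In practice: investigate whether it comes from the same population as the rest of the sample; examine leverage (hᵢ) and Cook's distance rather than deleting it automatically.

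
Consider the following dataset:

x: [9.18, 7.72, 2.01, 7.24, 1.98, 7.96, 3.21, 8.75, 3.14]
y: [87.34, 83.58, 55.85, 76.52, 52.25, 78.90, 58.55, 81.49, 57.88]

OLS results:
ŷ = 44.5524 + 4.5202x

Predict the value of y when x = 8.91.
ŷ = 84.8274

To predict y for x = 8.91, substitute into the regression equation:

ŷ = 44.5524 + 4.5202 × 8.91
ŷ = 44.5524 + 40.2750
ŷ = 84.8274

This is the fitted mean response at that x — an individual observation would come with a wider prediction interval.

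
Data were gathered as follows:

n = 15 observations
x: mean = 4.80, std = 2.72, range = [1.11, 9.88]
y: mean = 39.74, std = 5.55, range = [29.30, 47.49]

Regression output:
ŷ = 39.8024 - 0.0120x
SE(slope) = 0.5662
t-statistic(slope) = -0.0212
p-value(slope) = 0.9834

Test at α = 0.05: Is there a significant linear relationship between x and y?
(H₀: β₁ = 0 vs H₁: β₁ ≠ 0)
Since p-value = 0.9834 ≥ α = 0.05, fail to reject H₀ — the slope is not significantly different from 0.

Hypothesis test for the slope coefficient:

H₀: β₁ = 0 (no linear relationship)
H₁: β₁ ≠ 0 (linear relationship exists)

Test statistic: t = β̂₁ / SE(β̂₁) = -0.0120 / 0.5662 = -0.0212

p = 0.9834: how often a slope estimate this far from 0 (in SE units) would arise by chance if β₁ were truly 0.

Decision rule: reject H₀ if p-value < α.
p-value = 0.9834 ≥ α = 0.05 → fail to reject H₀.

Conclusion: the linear association between x and y is not significant at the 5% level.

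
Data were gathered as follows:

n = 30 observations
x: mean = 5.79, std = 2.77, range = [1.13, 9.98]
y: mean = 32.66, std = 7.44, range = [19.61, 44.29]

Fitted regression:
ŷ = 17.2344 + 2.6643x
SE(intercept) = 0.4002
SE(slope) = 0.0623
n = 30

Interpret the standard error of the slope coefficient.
SE(slope) = 0.0623 measures the uncertainty in the estimated slope. The coefficient is estimated precisely (SE/|β̂₁| = 2.3%).

What SE measures:
- The standard error quantifies the sampling variability of the coefficient estimate
- It is the estimated standard deviation of β̂₁ across hypothetical repeated samples of the same size
- Smaller SE → more precise estimate

Relative precision:
- SE / |β̂₁| = 0.0623 / 2.6643 = 2.3%
- Rule of thumb (under 20%: precise; 20% to under 50%: moderately precise; 50% or more: imprecise) → precise

Link to the t-test: t = β̂₁ / SE(β̂₁) = 2.6643 / 0.0623 = 42.7657, the statistic for H₀: β₁ = 0.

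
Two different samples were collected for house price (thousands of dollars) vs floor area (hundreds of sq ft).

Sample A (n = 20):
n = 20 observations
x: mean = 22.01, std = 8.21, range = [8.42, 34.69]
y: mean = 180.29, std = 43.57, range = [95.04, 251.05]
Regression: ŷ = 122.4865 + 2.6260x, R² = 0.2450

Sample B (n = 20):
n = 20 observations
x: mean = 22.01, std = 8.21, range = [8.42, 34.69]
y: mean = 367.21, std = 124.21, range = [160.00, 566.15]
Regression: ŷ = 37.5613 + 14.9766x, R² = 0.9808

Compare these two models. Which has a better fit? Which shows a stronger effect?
Model B has the better fit (R² = 0.9808 vs 0.2450). Model B shows the stronger effect (|β₁| = 14.9766 vs 2.6260).

Model Comparison:

Goodness of fit (R²):
- Model A: R² = 0.2450 → 24.50% of variance in house price explained
- Model B: R² = 0.9808 → 98.08% of variance in house price explained
- 0.9808 > 0.2450 → Model B has the better fit

Which has the larger per-hundred sq ft effect? (|β₁|)
- Model A: β₁ = 2.6260 → predicted house price rises 2.6260 thousand dollars per additional hundred sq ft of floor area
- Model B: β₁ = 14.9766 → predicted house price rises 14.9766 thousand dollars per additional hundred sq ft of floor area
- |2.6260| < |14.9766| → Model B shows the stronger marginal effect

Notes:
- The two samples could reflect different populations, time periods, or measurement quality.
- R² measures how tightly points cluster around the line; β₁ measures how steep the line is — they answer different questions.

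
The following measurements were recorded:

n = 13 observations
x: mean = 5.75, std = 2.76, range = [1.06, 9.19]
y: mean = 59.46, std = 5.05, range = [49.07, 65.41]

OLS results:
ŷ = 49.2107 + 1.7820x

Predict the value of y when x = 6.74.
ŷ = 61.2214

Plug x = 6.74 into the fitted line:

ŷ = 49.2107 + 1.7820 × 6.74
ŷ = 49.2107 + 12.0107
ŷ = 61.2214

This is the fitted mean response at that x — an individual observation would come with a wider prediction interval.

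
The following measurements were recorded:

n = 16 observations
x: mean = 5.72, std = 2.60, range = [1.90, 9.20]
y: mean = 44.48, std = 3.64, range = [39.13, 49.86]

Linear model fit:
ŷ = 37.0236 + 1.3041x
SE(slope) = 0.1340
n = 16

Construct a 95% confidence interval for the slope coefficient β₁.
The 95% CI for β₁ is (1.0167, 1.5915)

Confidence interval for the slope:

The 95% CI for β₁ is: β̂₁ ± t*(α/2, n-2) × SE(β̂₁)

Step 1: Find critical t-value
- Confidence level = 0.95
- Degrees of freedom = n - 2 = 16 - 2 = 14
- t*(α/2, 14) = 2.1448

Step 2: Calculate margin of error
Margin = 2.1448 × 0.1340 = 0.2874

Step 3: Construct interval
CI = 1.3041 ± 0.2874
CI = (1.0167, 1.5915)

Interpretation: each one-unit increase in x is associated with a change in mean y of between 1.0167 and 1.5915, with 95% confidence.
The interval does not include 0, suggesting a significant linear relationship.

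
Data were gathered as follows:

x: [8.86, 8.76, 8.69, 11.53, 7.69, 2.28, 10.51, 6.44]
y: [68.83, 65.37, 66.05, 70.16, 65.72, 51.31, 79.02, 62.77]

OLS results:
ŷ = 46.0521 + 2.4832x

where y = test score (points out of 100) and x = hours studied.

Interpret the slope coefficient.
For each additional hour of study time, predicted test score increases by approximately 2.4832 points.

The slope β₁ = 2.4832 gives the rate at which the fitted test score changes with study time.

Interpretation:
- Study time up by 1 hour → predicted test score increases by 2.4832 points
- This is a linear approximation: the same per-unit change is assumed across the whole observed x range
- The sign (+) gives the direction; the magnitude 2.4832 gives the size of the effect per hour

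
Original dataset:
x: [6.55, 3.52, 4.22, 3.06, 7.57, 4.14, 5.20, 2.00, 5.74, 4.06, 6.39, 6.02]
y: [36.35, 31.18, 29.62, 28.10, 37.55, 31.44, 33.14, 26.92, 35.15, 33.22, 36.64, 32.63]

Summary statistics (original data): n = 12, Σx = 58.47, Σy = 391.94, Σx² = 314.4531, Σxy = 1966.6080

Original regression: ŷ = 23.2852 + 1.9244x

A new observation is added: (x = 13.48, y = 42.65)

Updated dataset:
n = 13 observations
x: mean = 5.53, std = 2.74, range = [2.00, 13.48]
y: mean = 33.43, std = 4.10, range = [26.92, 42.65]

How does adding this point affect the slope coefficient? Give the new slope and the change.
Adding the point moves β₁ from 1.9244 to 1.3910, i.e. it decreases by 0.5334 (-27.7%).

The new point has HIGH LEVERAGE: x = 13.48 is far from the original mean x̄ = 58.47/12 ≈ 4.87 (original range [2.00, 7.57]).

Step 1: Update the sums with the new point (n goes from 12 to 13)
Σx  = 58.47 + 13.48 = 71.95
Σy  = 391.94 + 42.65 = 434.59
Σx² = 314.4531 + 13.48² = 314.4531 + 181.7104 = 496.1635
Σxy = 1966.6080 + 13.48×42.65 = 1966.6080 + 574.9220 = 2541.5300

Step 2: Recompute the slope with b₁ = (nΣxy − ΣxΣy) / (nΣx² − (Σx)²)
Numerator   = 13×2541.5300 − 71.95×434.59 = 33039.8900 − 31268.7505 = 1771.1395
Denominator = 13×496.1635 − 71.95² = 6450.1255 − 5176.8025 = 1273.3230
b₁(new) = 1771.1395 / 1273.3230 = 1.3910

(Same formula on the original sums: (12×1966.6080 − 58.47×391.94) / (12×314.4531 − 58.47²) = 682.5642 / 354.6963 = 1.9244, matching the given fit.)

Step 3: Change in slope
Δβ₁ = 1.3910 − 1.9244 = -0.5334
Relative change = -0.5334 / 1.9244 × 100% = -27.7%
→ the slope decreases when the point is added.

A high-leverage point only changes the slope if it is off the original line; here y = 42.65 is below the original trend, so the slope decreases.
In practice: investigate whether it comes from the same population as the rest of the sample.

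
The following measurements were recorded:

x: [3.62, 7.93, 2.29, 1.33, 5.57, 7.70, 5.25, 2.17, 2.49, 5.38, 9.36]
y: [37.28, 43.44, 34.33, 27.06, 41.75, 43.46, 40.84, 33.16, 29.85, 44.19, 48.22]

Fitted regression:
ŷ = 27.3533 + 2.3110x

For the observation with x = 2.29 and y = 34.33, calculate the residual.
Residual = 1.6845

The residual is the difference between the actual value and the predicted value:

Residual = y - ŷ

Step 1: Calculate predicted value
ŷ = 27.3533 + 2.3110 × 2.29
ŷ = 32.6455

Step 2: Calculate residual
Residual = 34.33 - 32.6455
Residual = 1.6845

Sign check: y > ŷ, so the point is above the line and the fit underestimates here.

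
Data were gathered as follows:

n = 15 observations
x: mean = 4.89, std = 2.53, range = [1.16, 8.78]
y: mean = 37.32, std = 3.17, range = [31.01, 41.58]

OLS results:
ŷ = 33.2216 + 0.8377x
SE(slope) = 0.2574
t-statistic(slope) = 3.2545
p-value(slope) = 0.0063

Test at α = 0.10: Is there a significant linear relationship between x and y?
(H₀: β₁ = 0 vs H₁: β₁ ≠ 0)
p-value = 0.0063 < α = 0.10, so we reject H₀. The relationship is significant.

Hypothesis test for the slope coefficient:

H₀: β₁ = 0 (no linear relationship)
H₁: β₁ ≠ 0 (linear relationship exists)

Test statistic: t = β̂₁ / SE(β̂₁) = 0.8377 / 0.2574 = 3.2545

The p-value (0.0063) is the probability, under H₀, of a t-statistic at least as extreme as |t| = 3.2545 (two-sided, df = n − 2 = 13).

Decision rule: reject H₀ if p-value < α.
p-value = 0.0063 < α = 0.10 → reject H₀.

At α = 0.10 the data do provide convincing evidence of a nonzero slope.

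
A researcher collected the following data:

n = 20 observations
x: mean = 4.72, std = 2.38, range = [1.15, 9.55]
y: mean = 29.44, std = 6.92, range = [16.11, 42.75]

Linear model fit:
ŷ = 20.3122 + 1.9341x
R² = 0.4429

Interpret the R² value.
About 44.29% of the variability in y is accounted for by the regression on x (R² = 0.4429) — a moderate linear fit.

R² (coefficient of determination) measures the proportion of variance in y explained by the regression model.

Here R² = 0.4429:
- Explained: 44.29% of the variation in y
- Unexplained (residual): 100% − 44.29% = 55.71%
- Rule of thumb (below 0.3 weak; 0.3 to below 0.7 moderate; 0.7 and above strong) → moderate

Equivalently, for simple linear regression R² = r², so |r| = √0.4429 ≈ 0.6655.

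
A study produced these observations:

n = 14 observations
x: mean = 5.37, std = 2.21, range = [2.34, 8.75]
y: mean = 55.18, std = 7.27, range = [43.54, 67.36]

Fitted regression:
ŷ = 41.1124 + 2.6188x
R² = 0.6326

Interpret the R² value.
R² = 0.6326 means 63.26% of the variation in y is explained by the linear relationship with x. This indicates a moderate fit.

The coefficient of determination R² is the fraction of the total variation in y that the fitted line accounts for.

Here R² = 0.6326:
- Explained: 63.26% of the variation in y
- Unexplained (residual): 100% − 63.26% = 36.74%
- Rule of thumb (below 0.3 weak; 0.3 to below 0.7 moderate; 0.7 and above strong) → moderate

Equivalently, for simple linear regression R² = r², so |r| = √0.6326 ≈ 0.7954.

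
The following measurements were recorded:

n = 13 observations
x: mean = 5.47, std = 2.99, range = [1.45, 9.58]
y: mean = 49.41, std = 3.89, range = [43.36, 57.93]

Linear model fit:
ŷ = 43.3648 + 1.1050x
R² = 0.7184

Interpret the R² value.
R² = 0.7184 means 71.84% of the variation in y is explained by the linear relationship with x. This indicates a strong fit.

R² = 1 − SS_res/SS_tot compares the residual scatter to the total scatter of y about its mean.

Here R² = 0.7184:
- Explained: 71.84% of the variation in y
- Unexplained (residual): 100% − 71.84% = 28.16%
- Rule of thumb (below 0.3 weak; 0.3 to below 0.7 moderate; 0.7 and above strong) → strong

Calculation: R² = 1 − (SS_res / SS_tot), where SS_res is the sum of squared residuals and SS_tot the total sum of squares.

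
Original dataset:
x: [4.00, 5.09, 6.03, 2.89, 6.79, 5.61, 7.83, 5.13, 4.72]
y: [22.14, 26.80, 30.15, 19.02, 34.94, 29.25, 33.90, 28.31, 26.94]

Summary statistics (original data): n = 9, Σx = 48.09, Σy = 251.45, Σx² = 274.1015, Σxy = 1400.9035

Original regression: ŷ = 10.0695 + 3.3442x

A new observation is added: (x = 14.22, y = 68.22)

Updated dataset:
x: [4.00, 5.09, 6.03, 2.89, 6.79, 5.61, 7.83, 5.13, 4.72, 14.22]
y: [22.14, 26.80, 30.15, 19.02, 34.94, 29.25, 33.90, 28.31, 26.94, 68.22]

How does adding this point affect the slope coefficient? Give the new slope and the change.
New slope β₁ = 4.3055 versus 3.3442 before: a change of +0.9613 (+28.7%).

x = 14.22 lies well outside the original x-range [2.89, 7.83] (x̄ ≈ 5.34), so this observation has high leverage and can move the slope substantially.

Step 1: Update the sums with the new point (n goes from 9 to 10)
Σx  = 48.09 + 14.22 = 62.31
Σy  = 251.45 + 68.22 = 319.67
Σx² = 274.1015 + 14.22² = 274.1015 + 202.2084 = 476.3099
Σxy = 1400.9035 + 14.22×68.22 = 1400.9035 + 970.0884 = 2370.9919

Step 2: Recompute the slope with b₁ = (nΣxy − ΣxΣy) / (nΣx² − (Σx)²)
Numerator   = 10×2370.9919 − 62.31×319.67 = 23709.9190 − 19918.6377 = 3791.2813
Denominator = 10×476.3099 − 62.31² = 4763.0990 − 3882.5361 = 880.5629
b₁(new) = 3791.2813 / 880.5629 = 4.3055

(Same formula on the original sums: (9×1400.9035 − 48.09×251.45) / (9×274.1015 − 48.09²) = 515.9010 / 154.2654 = 3.3442, matching the given fit.)

Step 3: Change in slope
Δβ₁ = 4.3055 − 3.3442 = +0.9613
Relative change = +0.9613 / 3.3442 × 100% = +28.7%
→ the slope increases when the point is added.

Because the point sits above the extension of the original line at a high-leverage x, it tilts the fit up.
In practice: check such a point for data-entry or measurement error; examine leverage (hᵢ) and Cook's distance rather than deleting it automatically.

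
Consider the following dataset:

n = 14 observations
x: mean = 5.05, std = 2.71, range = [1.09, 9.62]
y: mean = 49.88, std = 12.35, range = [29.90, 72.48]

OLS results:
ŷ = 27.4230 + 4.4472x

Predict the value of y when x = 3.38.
ŷ = 42.4545

x = 3.38 lies inside the observed range [1.09, 9.62], so the fitted equation applies directly:

ŷ = 27.4230 + 4.4472 × 3.38
ŷ = 27.4230 + 15.0315
ŷ = 42.4545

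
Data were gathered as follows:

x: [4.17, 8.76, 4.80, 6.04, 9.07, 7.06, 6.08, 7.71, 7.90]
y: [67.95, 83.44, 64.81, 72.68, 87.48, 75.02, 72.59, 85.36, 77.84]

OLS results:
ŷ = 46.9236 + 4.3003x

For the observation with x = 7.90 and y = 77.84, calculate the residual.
Residual = -3.0560

The residual is the difference between the actual value and the predicted value:

Residual = y - ŷ

Step 1: Calculate predicted value
ŷ = 46.9236 + 4.3003 × 7.90
ŷ = 80.8960

Step 2: Calculate residual
Residual = 77.84 - 80.8960
Residual = -3.0560

Interpretation: the model overestimates the actual value by 3.0560 at this point (negative residual → observation lies below the fitted line).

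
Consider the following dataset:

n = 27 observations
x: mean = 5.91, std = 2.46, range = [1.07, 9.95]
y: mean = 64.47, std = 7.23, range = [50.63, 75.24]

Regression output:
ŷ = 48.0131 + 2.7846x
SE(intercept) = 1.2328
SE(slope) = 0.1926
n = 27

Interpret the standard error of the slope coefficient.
SE(slope) = 0.1926 measures the uncertainty in the estimated slope. The coefficient is estimated precisely (SE/|β̂₁| = 6.9%).

SE(β̂₁) = 0.1926 says: if we drew many samples of n = 27 from the same population and refit each time, the fitted slopes would scatter with a standard deviation of roughly 0.1926 around the true β₁.

Relative precision:
- SE / |β̂₁| = 0.1926 / 2.7846 = 6.9%
- Rule of thumb (under 20%: precise; 20% to under 50%: moderately precise; 50% or more: imprecise) → precise

Link to the t-test: t = β̂₁ / SE(β̂₁) = 2.7846 / 0.1926 = 14.4579, the statistic for H₀: β₁ = 0.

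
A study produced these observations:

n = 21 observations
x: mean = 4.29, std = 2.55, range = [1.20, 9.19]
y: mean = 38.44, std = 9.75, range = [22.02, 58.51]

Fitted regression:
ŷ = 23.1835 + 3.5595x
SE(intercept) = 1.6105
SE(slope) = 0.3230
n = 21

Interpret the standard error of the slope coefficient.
The slope 3.5595 is pinned down to within about ±0.3230 (one SE) by these data — relative uncertainty 9.1%, i.e. precise.

SE(β̂₁) = 0.3230 says: if we drew many samples of n = 21 from the same population and refit each time, the fitted slopes would scatter with a standard deviation of roughly 0.3230 around the true β₁.

Relative precision:
- SE / |β̂₁| = 0.3230 / 3.5595 = 9.1%
- Rule of thumb (under 20%: precise; 20% to under 50%: moderately precise; 50% or more: imprecise) → precise

Rough 95% range (±2 SE): 3.5595 ± 0.6460 → (2.9135, 4.2055).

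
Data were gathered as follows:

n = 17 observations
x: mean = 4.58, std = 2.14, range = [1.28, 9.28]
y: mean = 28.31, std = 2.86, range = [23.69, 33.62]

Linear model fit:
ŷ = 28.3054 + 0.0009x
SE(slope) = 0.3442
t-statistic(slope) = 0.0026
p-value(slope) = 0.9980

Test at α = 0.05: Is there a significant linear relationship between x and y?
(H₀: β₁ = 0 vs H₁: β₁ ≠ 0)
Fail to reject H₀: p-value = 0.9980 ≥ α = 0.05. The linear relationship is not significant at the 5% level.

Hypothesis test for the slope coefficient:

H₀: β₁ = 0 (no linear relationship)
H₁: β₁ ≠ 0 (linear relationship exists)

Test statistic: t = β̂₁ / SE(β̂₁) = 0.0009 / 0.3442 = 0.0026

The p-value (0.9980) is the probability, under H₀, of a t-statistic at least as extreme as |t| = 0.0026 (two-sided, df = n − 2 = 15).

Decision rule: reject H₀ if p-value < α.
p-value = 0.9980 ≥ α = 0.05 → fail to reject H₀.

There is not sufficient evidence at the 5% significance level to conclude that a linear relationship exists between x and y.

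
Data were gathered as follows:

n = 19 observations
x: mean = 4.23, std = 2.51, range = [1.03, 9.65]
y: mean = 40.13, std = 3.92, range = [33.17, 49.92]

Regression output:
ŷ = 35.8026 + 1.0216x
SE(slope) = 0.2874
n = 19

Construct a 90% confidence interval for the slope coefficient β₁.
The 90% CI for β₁ is (0.5216, 1.5216)

Confidence interval for the slope:

The 90% CI for β₁ is: β̂₁ ± t*(α/2, n-2) × SE(β̂₁)

Step 1: Find critical t-value
- Confidence level = 0.9
- Degrees of freedom = n - 2 = 19 - 2 = 17
- t*(α/2, 17) = 1.7396

Step 2: Calculate margin of error
Margin = 1.7396 × 0.2874 = 0.5000

Step 3: Construct interval
CI = 1.0216 ± 0.5000
CI = (0.5216, 1.5216)

Interpretation: each one-unit increase in x is associated with a change in mean y of between 0.5216 and 1.5216, with 90% confidence.
Both endpoints are positive, so the data support a genuinely positive slope at this confidence level.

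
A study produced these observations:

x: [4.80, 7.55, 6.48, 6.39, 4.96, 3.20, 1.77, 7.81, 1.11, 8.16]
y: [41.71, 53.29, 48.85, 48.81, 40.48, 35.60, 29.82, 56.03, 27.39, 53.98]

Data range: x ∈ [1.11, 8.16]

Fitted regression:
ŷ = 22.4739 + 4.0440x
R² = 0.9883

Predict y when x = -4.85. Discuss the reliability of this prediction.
ŷ = 2.8605, but this is extrapolation (below the data range [1.11, 8.16]) and may be unreliable.

Prediction calculation:
ŷ = 22.4739 + 4.0440 × (-4.85)
ŷ = 2.8605

Reliability:
- Data range: x ∈ [1.11, 8.16]
- Prediction point: x = -4.85 is 5.96 units below the observed range → this is EXTRAPOLATION, not interpolation

Why that matters here:
- There are no observations near this x to validate the fitted line there
- Real relationships often flatten, saturate, or turn nonlinear at extremes

The R² = 0.9883 only validates the fit within [1.11, 8.16]; treat ŷ = 2.8605 with caution.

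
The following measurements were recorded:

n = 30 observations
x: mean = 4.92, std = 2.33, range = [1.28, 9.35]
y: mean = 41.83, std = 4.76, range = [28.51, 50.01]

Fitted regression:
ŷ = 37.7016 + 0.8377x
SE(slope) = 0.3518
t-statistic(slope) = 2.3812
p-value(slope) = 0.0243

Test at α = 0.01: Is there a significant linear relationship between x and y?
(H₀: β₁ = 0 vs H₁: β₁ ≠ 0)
p-value = 0.0243 ≥ α = 0.01, so we fail to reject H₀. The relationship is not significant.

Hypothesis test for the slope coefficient:

H₀: β₁ = 0 (no linear relationship)
H₁: β₁ ≠ 0 (linear relationship exists)

Test statistic: t = β̂₁ / SE(β̂₁) = 0.8377 / 0.3518 = 2.3812

The p-value (0.0243) is the probability, under H₀, of a t-statistic at least as extreme as |t| = 2.3812 (two-sided, df = n − 2 = 28).

Decision rule: reject H₀ if p-value < α.
p-value = 0.0243 ≥ α = 0.01 → fail to reject H₀.

At α = 0.01 the data do not provide convincing evidence of a nonzero slope.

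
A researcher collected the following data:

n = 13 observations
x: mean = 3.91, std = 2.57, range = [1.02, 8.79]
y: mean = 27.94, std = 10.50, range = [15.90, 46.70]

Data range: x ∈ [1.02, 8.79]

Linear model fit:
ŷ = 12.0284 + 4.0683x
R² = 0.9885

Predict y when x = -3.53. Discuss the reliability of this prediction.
ŷ = -2.3327, but this is extrapolation (below the data range [1.02, 8.79]) and may be unreliable.

Prediction calculation:
ŷ = 12.0284 + 4.0683 × (-3.53)
ŷ = -2.3327

Reliability:
- Data range: x ∈ [1.02, 8.79]
- Prediction point: x = -3.53 is 4.55 units below the observed range → this is EXTRAPOLATION, not interpolation

Why that matters here:
- Real relationships often flatten, saturate, or turn nonlinear at extremes
- The linear relationship may not hold outside the observed range

Report the number if required, but flag clearly that it is an extrapolation.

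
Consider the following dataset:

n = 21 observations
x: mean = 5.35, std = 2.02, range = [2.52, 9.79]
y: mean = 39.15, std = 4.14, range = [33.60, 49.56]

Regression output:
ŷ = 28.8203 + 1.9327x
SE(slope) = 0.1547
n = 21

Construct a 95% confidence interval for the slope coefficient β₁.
The 95% CI for β₁ is (1.6089, 2.2565)

Confidence interval for the slope:

The 95% CI for β₁ is: β̂₁ ± t*(α/2, n-2) × SE(β̂₁)

Step 1: Find critical t-value
- Confidence level = 0.95
- Degrees of freedom = n - 2 = 21 - 2 = 19
- t*(α/2, 19) = 2.0930

Step 2: Calculate margin of error
Margin = 2.0930 × 0.1547 = 0.3238

Step 3: Construct interval
CI = 1.9327 ± 0.3238
CI = (1.6089, 2.2565)

Interpretation: each one-unit increase in x is associated with a change in mean y of between 1.6089 and 2.2565, with 95% confidence.
Since 0 is outside the interval, a two-sided test at α = 0.05 would reject H₀: β₁ = 0.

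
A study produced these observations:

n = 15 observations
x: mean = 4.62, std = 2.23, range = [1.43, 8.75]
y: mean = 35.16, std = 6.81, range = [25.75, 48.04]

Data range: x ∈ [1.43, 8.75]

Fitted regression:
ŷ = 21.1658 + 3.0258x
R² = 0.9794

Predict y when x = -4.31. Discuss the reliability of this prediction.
ŷ = 8.1246, but this is extrapolation (below the data range [1.43, 8.75]) and may be unreliable.

Prediction calculation:
ŷ = 21.1658 + 3.0258 × (-4.31)
ŷ = 8.1246

Reliability:
- Data range: x ∈ [1.43, 8.75]
- Prediction point: x = -4.31 is 5.74 units below the observed range → this is EXTRAPOLATION, not interpolation

Why that matters here:
- The linear relationship may not hold outside the observed range
- There are no observations near this x to validate the fitted line there

A defensible statement: 'if the linear trend continued to x = -4.31, y would be about 8.1246' — the premise is untested.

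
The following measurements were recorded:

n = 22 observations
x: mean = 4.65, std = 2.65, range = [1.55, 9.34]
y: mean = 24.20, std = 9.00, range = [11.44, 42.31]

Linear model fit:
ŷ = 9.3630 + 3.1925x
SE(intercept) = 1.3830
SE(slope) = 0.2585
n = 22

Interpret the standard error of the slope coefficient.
SE(slope) = 0.2585 measures the uncertainty in the estimated slope. The coefficient is estimated precisely (SE/|β̂₁| = 8.1%).

What SE measures:
- The standard error quantifies the sampling variability of the coefficient estimate
- It is the estimated standard deviation of β̂₁ across hypothetical repeated samples of the same size
- Smaller SE → more precise estimate

Relative precision:
- SE / |β̂₁| = 0.2585 / 3.1925 = 8.1%
- Rule of thumb (under 20%: precise; 20% to under 50%: moderately precise; 50% or more: imprecise) → precise

Link to interval estimation: a confidence interval for β₁ is β̂₁ ± t* × 0.2585, so SE sets the half-width per unit of t*.

What drives SE(β̂₁): more residual scatter → larger SE; larger n (here n = 22) → smaller SE.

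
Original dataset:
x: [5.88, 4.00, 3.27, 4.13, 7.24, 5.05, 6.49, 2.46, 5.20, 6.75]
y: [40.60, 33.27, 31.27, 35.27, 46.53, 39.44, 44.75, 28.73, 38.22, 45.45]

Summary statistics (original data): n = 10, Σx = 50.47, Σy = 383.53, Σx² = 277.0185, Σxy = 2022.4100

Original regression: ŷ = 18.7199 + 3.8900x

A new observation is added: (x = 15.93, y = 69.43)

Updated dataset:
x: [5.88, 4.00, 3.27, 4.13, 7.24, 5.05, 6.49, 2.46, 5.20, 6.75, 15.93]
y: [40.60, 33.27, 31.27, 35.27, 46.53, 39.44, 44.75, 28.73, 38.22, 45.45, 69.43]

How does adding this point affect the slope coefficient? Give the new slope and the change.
New slope β₁ = 3.0330 versus 3.8900 before: a change of -0.8570 (-22.0%).

x = 15.93 lies well outside the original x-range [2.46, 7.24] (x̄ ≈ 5.05), so this observation has high leverage and can move the slope substantially.

Step 1: Update the sums with the new point (n goes from 10 to 11)
Σx  = 50.47 + 15.93 = 66.40
Σy  = 383.53 + 69.43 = 452.96
Σx² = 277.0185 + 15.93² = 277.0185 + 253.7649 = 530.7834
Σxy = 2022.4100 + 15.93×69.43 = 2022.4100 + 1106.0199 = 3128.4299

Step 2: Recompute the slope with b₁ = (nΣxy − ΣxΣy) / (nΣx² − (Σx)²)
Numerator   = 11×3128.4299 − 66.40×452.96 = 34412.7289 − 30076.5440 = 4336.1849
Denominator = 11×530.7834 − 66.40² = 5838.6174 − 4408.9600 = 1429.6574
b₁(new) = 4336.1849 / 1429.6574 = 3.0330

(Same formula on the original sums: (10×2022.4100 − 50.47×383.53) / (10×277.0185 − 50.47²) = 867.3409 / 222.9641 = 3.8900, matching the given fit.)

Step 3: Change in slope
Δβ₁ = 3.0330 − 3.8900 = -0.8570
Relative change = -0.8570 / 3.8900 × 100% = -22.0%
→ the slope decreases when the point is added.

Because the point sits below the extension of the original line at a high-leverage x, it tilts the fit down.
In practice: examine leverage (hᵢ) and Cook's distance rather than deleting it automatically.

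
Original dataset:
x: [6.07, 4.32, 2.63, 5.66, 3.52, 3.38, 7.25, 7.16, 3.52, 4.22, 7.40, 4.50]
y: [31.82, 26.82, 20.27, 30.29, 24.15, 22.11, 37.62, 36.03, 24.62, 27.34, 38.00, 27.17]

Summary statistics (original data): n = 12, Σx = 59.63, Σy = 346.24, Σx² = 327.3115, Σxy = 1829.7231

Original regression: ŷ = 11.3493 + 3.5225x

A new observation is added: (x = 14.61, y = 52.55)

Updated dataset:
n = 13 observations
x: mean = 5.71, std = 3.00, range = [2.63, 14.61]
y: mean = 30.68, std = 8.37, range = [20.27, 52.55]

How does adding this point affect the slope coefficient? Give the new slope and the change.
New slope β₁ = 2.7405 versus 3.5225 before: a change of -0.7820 (-22.2%).

The new point has HIGH LEVERAGE: x = 14.61 is far from the original mean x̄ = 59.63/12 ≈ 4.97 (original range [2.63, 7.40]).

Step 1: Update the sums with the new point (n goes from 12 to 13)
Σx  = 59.63 + 14.61 = 74.24
Σy  = 346.24 + 52.55 = 398.79
Σx² = 327.3115 + 14.61² = 327.3115 + 213.4521 = 540.7636
Σxy = 1829.7231 + 14.61×52.55 = 1829.7231 + 767.7555 = 2597.4786

Step 2: Recompute the slope with b₁ = (nΣxy − ΣxΣy) / (nΣx² − (Σx)²)
Numerator   = 13×2597.4786 − 74.24×398.79 = 33767.2218 − 29606.1696 = 4161.0522
Denominator = 13×540.7636 − 74.24² = 7029.9268 − 5511.5776 = 1518.3492
b₁(new) = 4161.0522 / 1518.3492 = 2.7405

(Same formula on the original sums: (12×1829.7231 − 59.63×346.24) / (12×327.3115 − 59.63²) = 1310.3860 / 372.0011 = 3.5225, matching the given fit.)

Step 3: Change in slope
Δβ₁ = 2.7405 − 3.5225 = -0.7820
Relative change = -0.7820 / 3.5225 × 100% = -22.2%
→ the slope decreases when the point is added.

Because the point sits below the extension of the original line at a high-leverage x, it tilts the fit down.
In practice: examine leverage (hᵢ) and Cook's distance rather than deleting it automatically; refit with and without it and report both if conclusions differ.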